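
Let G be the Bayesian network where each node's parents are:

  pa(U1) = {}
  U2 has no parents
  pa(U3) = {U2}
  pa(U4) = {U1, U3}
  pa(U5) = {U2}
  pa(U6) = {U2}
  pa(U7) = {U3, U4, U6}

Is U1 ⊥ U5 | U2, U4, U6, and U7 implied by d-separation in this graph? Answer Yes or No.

Yes

4 paths connect U1 and U5; each must be blocked for d-separation to hold:
Path 1: U1 → U4 → U7 ← U6 ← U2 → U5
  U4 is a chain here and U4 is conditioned on, so the path is blocked at U4.
Path 2: U1 → U4 → U7 ← U3 ← U2 → U5
  U4 is a chain here and U4 is conditioned on, so the path is blocked at U4.
Path 3: U1 → U4 ← U3 → U7 ← U6 ← U2 → U5
  U6 is a chain here and U6 is conditioned on, so the path is blocked at U6.
Path 4: U1 → U4 ← U3 ← U2 → U5
  U2 is a fork here and U2 is conditioned on, so the path is blocked at U2.
Since every path is blocked, d-separation holds.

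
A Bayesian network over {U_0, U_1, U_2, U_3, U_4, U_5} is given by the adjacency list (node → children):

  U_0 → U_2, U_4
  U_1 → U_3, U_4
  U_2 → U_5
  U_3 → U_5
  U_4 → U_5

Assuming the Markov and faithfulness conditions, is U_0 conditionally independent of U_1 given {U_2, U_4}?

No

Enumerating the 4 paths from U_0 to U_1 and testing each for blocking by {U_2, U_4}:
Path 1: U_0 → U_2 → U_5 ← U_3 ← U_1
  U_2 is a chain here and U_2 is conditioned on, so the path is blocked at U_2.
Path 2: U_0 → U_2 → U_5 ← U_4 ← U_1
  U_2 is a chain here and U_2 is conditioned on, so the path is blocked at U_2.
Path 3: U_0 → U_4 ← U_1
  U_4 is a collider and U_4 is conditioned on, which opens it — no node blocks this path, so it is active.
Path 4: U_0 → U_4 → U_5 ← U_3 ← U_1
  U_4 is a chain here and U_4 is conditioned on, so the path is blocked at U_4.
At least one path is unblocked, so d-separation fails.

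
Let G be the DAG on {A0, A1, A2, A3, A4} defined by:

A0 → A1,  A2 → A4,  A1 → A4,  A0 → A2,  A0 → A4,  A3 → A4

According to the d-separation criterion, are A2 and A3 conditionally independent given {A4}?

No — A2 and A3 are not d-separated given {A4}.

We examine all 3 paths between A2 and A3:
Path 1: A2 → A4 ← A3
  A4 is a collider and A4 is conditioned on, which opens it — no node blocks this path, so it is active.
Path 2: A2 ← A0 → A4 ← A3
  A0 is a fork and A0 is not conditioned on; A4 is a collider and A4 is conditioned on, which opens it — no node blocks this path, so it is active.
Path 3: A2 ← A0 → A1 → A4 ← A3
  A0 is a fork and A0 is not conditioned on; A1 is a chain and A1 is not conditioned on; A4 is a collider and A4 is conditioned on, which opens it — no node blocks this path, so it is active.
Because an active path exists, A2 and A3 are not d-separated.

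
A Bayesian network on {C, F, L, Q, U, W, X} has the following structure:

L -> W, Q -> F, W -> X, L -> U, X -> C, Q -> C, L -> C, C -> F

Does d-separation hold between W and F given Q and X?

Enumerating the 4 paths from W to F and testing each for blocking by {Q, X}:
Path 1: W → X → C ← Q → F
  X is a chain here and X is conditioned on, so the path is blocked at X.
Path 2: W → X → C → F
  X is a chain here and X is conditioned on, so the path is blocked at X.
Path 3: W ← L → C ← Q → F
  C is a collider here and neither C nor any of its descendants is conditioned on, so the collider stays closed — the path is blocked at C.
Path 4: W ← L → C → F
  L is a fork and L is not conditioned on; C is a chain and C is not conditioned on — no node blocks this path, so it is active.
Since the path W ← L → C → F is active, W and F are not d-separated given {Q, X}.

No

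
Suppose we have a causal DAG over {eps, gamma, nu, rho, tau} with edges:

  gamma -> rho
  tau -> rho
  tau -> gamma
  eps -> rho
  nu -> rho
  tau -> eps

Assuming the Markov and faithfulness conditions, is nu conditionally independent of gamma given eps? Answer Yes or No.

Yes

There are 3 undirected paths between nu and gamma; checking each against the conditioning set {eps}:
Path 1: nu → rho ← gamma
  rho is a collider here and neither rho nor any of its descendants is conditioned on, so the collider stays closed — the path is blocked at rho.
Path 2: nu → rho ← tau → gamma
  rho is a collider here and neither rho nor any of its descendants is conditioned on, so the collider stays closed — the path is blocked at rho.
Path 3: nu → rho ← eps ← tau → gamma
  rho is a collider here and neither rho nor any of its descendants is conditioned on, so the collider stays closed — the path is blocked at rho.
Since every path is blocked, d-separation holds.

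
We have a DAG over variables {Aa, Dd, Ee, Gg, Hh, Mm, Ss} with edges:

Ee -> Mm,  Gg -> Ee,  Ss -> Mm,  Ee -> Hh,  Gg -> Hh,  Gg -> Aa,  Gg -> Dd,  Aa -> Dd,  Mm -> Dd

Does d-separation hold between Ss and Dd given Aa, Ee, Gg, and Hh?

No

We examine all 5 paths between Ss and Dd:
Path 1: Ss → Mm → Dd
  Mm is a chain and Mm is not conditioned on — no node blocks this path, so it is active.
Path 2: Ss → Mm ← Ee ← Gg → Dd
  Mm is a collider here and neither Mm nor any of its descendants is conditioned on, so the collider stays closed — the path is blocked at Mm.
Path 3: Ss → Mm ← Ee ← Gg → Aa → Dd
  Mm is a collider here and neither Mm nor any of its descendants is conditioned on, so the collider stays closed — the path is blocked at Mm.
Path 4: Ss → Mm ← Ee → Hh ← Gg → Dd
  Mm is a collider here and neither Mm nor any of its descendants is conditioned on, so the collider stays closed — the path is blocked at Mm.
Path 5: Ss → Mm ← Ee → Hh ← Gg → Aa → Dd
  Mm is a collider here and neither Mm nor any of its descendants is conditioned on, so the collider stays closed — the path is blocked at Mm.
At least one path is unblocked, so d-separation fails.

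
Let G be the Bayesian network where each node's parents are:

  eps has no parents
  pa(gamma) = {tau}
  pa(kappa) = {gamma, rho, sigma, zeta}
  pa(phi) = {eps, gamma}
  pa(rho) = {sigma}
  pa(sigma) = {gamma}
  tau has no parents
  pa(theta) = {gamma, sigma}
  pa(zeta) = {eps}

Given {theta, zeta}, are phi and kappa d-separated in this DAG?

No

6 paths connect phi and kappa; each must be blocked for d-separation to hold:
Path 1: phi ← eps → zeta → kappa
  zeta is a chain here and zeta is conditioned on, so the path is blocked at zeta.
Path 2: phi ← gamma → sigma → rho → kappa
  gamma is a fork and gamma is not conditioned on; sigma is a chain and sigma is not conditioned on; rho is a chain and rho is not conditioned on — no node blocks this path, so it is active.
Path 3: phi ← gamma → sigma → kappa
  gamma is a fork and gamma is not conditioned on; sigma is a chain and sigma is not conditioned on — no node blocks this path, so it is active.
Path 4: phi ← gamma → theta ← sigma → rho → kappa
  gamma is a fork and gamma is not conditioned on; theta is a collider and theta is conditioned on, which opens it; sigma is a fork and sigma is not conditioned on; rho is a chain and rho is not conditioned on — no node blocks this path, so it is active.
Path 5: phi ← gamma → theta ← sigma → kappa
  gamma is a fork and gamma is not conditioned on; theta is a collider and theta is conditioned on, which opens it; sigma is a fork and sigma is not conditioned on — no node blocks this path, so it is active.
Path 6: phi ← gamma → kappa
  gamma is a fork and gamma is not conditioned on — no node blocks this path, so it is active.
Since the path phi ← gamma → sigma → rho → kappa is active, phi and kappa are not d-separated given {theta, zeta}.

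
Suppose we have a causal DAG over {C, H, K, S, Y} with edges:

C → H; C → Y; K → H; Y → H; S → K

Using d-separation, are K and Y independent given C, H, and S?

There are 2 undirected paths between K and Y; checking each against the conditioning set {C, H, S}:
Path 1: K → H ← Y
  H is a collider and H is conditioned on, which opens it — no node blocks this path, so it is active.
Path 2: K → H ← C → Y
  C is a fork here and C is conditioned on, so the path is blocked at C.
At least one path is unblocked, so d-separation fails.

No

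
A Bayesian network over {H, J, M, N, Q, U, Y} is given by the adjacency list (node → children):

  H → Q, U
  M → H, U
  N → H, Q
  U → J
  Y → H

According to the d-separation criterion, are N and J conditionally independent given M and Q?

No — N and J are not d-separated given {M, Q}.

4 paths connect N and J; each must be blocked for d-separation to hold:
  1. N → Q ← H → U → J — Q:collider[open]; H:fork[open]; U:chain[open] ⇒ active
  2. N → Q ← H ← M → U → J — Q:collider[open]; H:chain[open]; M:fork[blocks]; U:chain[open] ⇒ blocked
  3. N → H → U → J — H:chain[open]; U:chain[open] ⇒ active
  4. N → H ← M → U → J — H:collider[open]; M:fork[blocks]; U:chain[open] ⇒ blocked
At least one path is unblocked, so d-separation fails.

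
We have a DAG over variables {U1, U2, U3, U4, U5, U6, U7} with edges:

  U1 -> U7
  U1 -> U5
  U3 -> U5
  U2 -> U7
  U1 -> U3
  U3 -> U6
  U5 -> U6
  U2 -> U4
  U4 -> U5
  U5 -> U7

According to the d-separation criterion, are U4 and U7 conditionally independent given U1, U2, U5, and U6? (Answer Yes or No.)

We examine all 5 paths between U4 and U7:
Path 1: U4 → U5 → U6 ← U3 ← U1 → U7
  U5 is a chain here and U5 is conditioned on, so the path is blocked at U5.
Path 2: U4 → U5 ← U1 → U7
  U1 is a fork here and U1 is conditioned on, so the path is blocked at U1.
Path 3: U4 → U5 → U7
  U5 is a chain here and U5 is conditioned on, so the path is blocked at U5.
Path 4: U4 → U5 ← U3 ← U1 → U7
  U1 is a fork here and U1 is conditioned on, so the path is blocked at U1.
Path 5: U4 ← U2 → U7
  U2 is a fork here and U2 is conditioned on, so the path is blocked at U2.
Since every path is blocked, d-separation holds.

Yes — U4 and U7 are d-separated given {U1, U2, U5, U6}.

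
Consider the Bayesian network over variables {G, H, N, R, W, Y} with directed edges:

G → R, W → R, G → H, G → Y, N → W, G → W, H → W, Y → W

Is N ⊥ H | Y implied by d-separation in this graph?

We examine all 4 paths between N and H:
  1. N → W ← Y ← G → H — W:collider[blocks]; Y:chain[blocks]; G:fork[open] ⇒ blocked
  2. N → W → R ← G → H — W:chain[open]; R:collider[blocks]; G:fork[open] ⇒ blocked
  3. N → W ← G → H — W:collider[blocks]; G:fork[open] ⇒ blocked
  4. N → W ← H — W:collider[blocks] ⇒ blocked
Every path is blocked, so N and H are d-separated given {Y}.

Yes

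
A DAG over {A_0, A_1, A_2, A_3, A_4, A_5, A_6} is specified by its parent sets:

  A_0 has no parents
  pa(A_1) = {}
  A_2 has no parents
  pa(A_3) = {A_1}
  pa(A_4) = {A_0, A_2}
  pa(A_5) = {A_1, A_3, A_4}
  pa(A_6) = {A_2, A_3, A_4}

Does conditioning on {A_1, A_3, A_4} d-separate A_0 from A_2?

There are 4 undirected paths between A_0 and A_2; checking each against the conditioning set {A_1, A_3, A_4}:
Path 1: A_0 → A_4 ← A_2
  A_4 is a collider and A_4 is conditioned on, which opens it — no node blocks this path, so it is active.
Path 2: A_0 → A_4 → A_5 ← A_3 → A_6 ← A_2
  A_4 is a chain here and A_4 is conditioned on, so the path is blocked at A_4.
Path 3: A_0 → A_4 → A_5 ← A_1 → A_3 → A_6 ← A_2
  A_4 is a chain here and A_4 is conditioned on, so the path is blocked at A_4.
Path 4: A_0 → A_4 → A_6 ← A_2
  A_4 is a chain here and A_4 is conditioned on, so the path is blocked at A_4.
Because an active path exists, A_0 and A_2 are not d-separated.

No — A_0 and A_2 are not d-separated given {A_1, A_3, A_4}.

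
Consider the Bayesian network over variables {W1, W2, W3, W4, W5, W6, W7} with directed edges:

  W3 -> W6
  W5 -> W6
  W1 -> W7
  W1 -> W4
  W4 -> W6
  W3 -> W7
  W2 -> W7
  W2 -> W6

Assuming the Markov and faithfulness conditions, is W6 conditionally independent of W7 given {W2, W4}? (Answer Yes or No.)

No

3 paths connect W6 and W7; each must be blocked for d-separation to hold:
Path 1: W6 ← W2 → W7
  W2 is a fork here and W2 is conditioned on, so the path is blocked at W2.
Path 2: W6 ← W3 → W7
  W3 is a fork and W3 is not conditioned on — no node blocks this path, so it is active.
Path 3: W6 ← W4 ← W1 → W7
  W4 is a chain here and W4 is conditioned on, so the path is blocked at W4.
Because an active path exists, W6 and W7 are not d-separated.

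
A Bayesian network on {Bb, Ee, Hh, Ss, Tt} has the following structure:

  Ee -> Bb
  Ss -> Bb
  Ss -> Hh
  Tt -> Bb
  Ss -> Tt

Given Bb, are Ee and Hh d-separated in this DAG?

2 paths connect Ee and Hh; each must be blocked for d-separation to hold:
Path 1: Ee → Bb ← Tt ← Ss → Hh
  Bb is a collider and Bb is conditioned on, which opens it; Tt is a chain and Tt is not conditioned on; Ss is a fork and Ss is not conditioned on — no node blocks this path, so it is active.
Path 2: Ee → Bb ← Ss → Hh
  Bb is a collider and Bb is conditioned on, which opens it; Ss is a fork and Ss is not conditioned on — no node blocks this path, so it is active.
Since the path Ee → Bb ← Tt ← Ss → Hh is active, Ee and Hh are not d-separated given {Bb}.

No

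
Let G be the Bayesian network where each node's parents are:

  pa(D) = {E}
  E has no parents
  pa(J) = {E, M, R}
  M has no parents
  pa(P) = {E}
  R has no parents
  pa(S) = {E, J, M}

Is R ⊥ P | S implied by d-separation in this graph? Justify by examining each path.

3 paths connect R and P; each must be blocked for d-separation to hold:
  1. R → J → S ← E → P — J:chain[open]; S:collider[open]; E:fork[open] ⇒ active
  2. R → J ← E → P — J:collider[open]; E:fork[open] ⇒ active
  3. R → J ← M → S ← E → P — J:collider[open]; M:fork[open]; S:collider[open]; E:fork[open] ⇒ active
Since the path R → J → S ← E → P is active, R and P are not d-separated given {S}.

No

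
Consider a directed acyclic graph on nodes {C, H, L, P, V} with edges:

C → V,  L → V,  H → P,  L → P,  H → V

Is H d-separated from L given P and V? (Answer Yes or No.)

We examine all 2 paths between H and L:
Path 1: H → P ← L
  P is a collider and P is conditioned on, which opens it — no node blocks this path, so it is active.
Path 2: H → V ← L
  V is a collider and V is conditioned on, which opens it — no node blocks this path, so it is active.
At least one path is unblocked, so d-separation fails.

No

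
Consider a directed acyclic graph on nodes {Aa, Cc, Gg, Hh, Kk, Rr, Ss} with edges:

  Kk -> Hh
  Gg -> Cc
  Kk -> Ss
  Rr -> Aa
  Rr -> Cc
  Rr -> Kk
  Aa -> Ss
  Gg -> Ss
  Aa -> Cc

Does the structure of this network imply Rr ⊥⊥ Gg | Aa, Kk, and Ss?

Yes

We examine all 6 paths between Rr and Gg:
  1. Rr → Kk → Ss ← Gg — Kk:chain[blocks]; Ss:collider[open] ⇒ blocked
  2. Rr → Kk → Ss ← Aa → Cc ← Gg — Kk:chain[blocks]; Ss:collider[open]; Aa:fork[blocks]; Cc:collider[blocks] ⇒ blocked
  3. Rr → Cc ← Gg — Cc:collider[blocks] ⇒ blocked
  4. Rr → Cc ← Aa → Ss ← Gg — Cc:collider[blocks]; Aa:fork[blocks]; Ss:collider[open] ⇒ blocked
  5. Rr → Aa → Cc ← Gg — Aa:chain[blocks]; Cc:collider[blocks] ⇒ blocked
  6. Rr → Aa → Ss ← Gg — Aa:chain[blocks]; Ss:collider[open] ⇒ blocked
Every path is blocked, so Rr and Gg are d-separated given {Aa, Kk, Ss}.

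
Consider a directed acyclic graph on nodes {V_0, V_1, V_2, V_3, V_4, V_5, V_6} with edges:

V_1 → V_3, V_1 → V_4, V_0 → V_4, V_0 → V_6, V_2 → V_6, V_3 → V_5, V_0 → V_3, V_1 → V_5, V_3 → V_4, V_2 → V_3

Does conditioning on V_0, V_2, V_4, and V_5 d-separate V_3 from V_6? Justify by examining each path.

5 paths connect V_3 and V_6; each must be blocked for d-separation to hold:
Path 1: V_3 → V_5 ← V_1 → V_4 ← V_0 → V_6
  V_0 is a fork here and V_0 is conditioned on, so the path is blocked at V_0.
Path 2: V_3 ← V_2 → V_6
  V_2 is a fork here and V_2 is conditioned on, so the path is blocked at V_2.
Path 3: V_3 ← V_0 → V_6
  V_0 is a fork here and V_0 is conditioned on, so the path is blocked at V_0.
Path 4: V_3 ← V_1 → V_4 ← V_0 → V_6
  V_0 is a fork here and V_0 is conditioned on, so the path is blocked at V_0.
Path 5: V_3 → V_4 ← V_0 → V_6
  V_0 is a fork here and V_0 is conditioned on, so the path is blocked at V_0.
Since every path is blocked, d-separation holds.

Yes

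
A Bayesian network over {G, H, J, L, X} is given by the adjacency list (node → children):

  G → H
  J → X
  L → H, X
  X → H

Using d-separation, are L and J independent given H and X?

Enumerating the 2 paths from L to J and testing each for blocking by {H, X}:
  1. L → X ← J — X:collider[open] ⇒ active
  2. L → H ← X ← J — H:collider[open]; X:chain[blocks] ⇒ blocked
Since the path L → X ← J is active, L and J are not d-separated given {H, X}.

No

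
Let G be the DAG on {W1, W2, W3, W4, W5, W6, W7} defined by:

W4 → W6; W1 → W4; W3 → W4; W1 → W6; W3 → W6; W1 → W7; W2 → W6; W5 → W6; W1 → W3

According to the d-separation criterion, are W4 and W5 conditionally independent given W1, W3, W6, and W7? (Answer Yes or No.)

Enumerating the 5 paths from W4 to W5 and testing each for blocking by {W1, W3, W6, W7}:
Path 1: W4 ← W3 ← W1 → W6 ← W5
  W3 is a chain here and W3 is conditioned on, so the path is blocked at W3.
Path 2: W4 ← W3 → W6 ← W5
  W3 is a fork here and W3 is conditioned on, so the path is blocked at W3.
Path 3: W4 ← W1 → W3 → W6 ← W5
  W1 is a fork here and W1 is conditioned on, so the path is blocked at W1.
Path 4: W4 ← W1 → W6 ← W5
  W1 is a fork here and W1 is conditioned on, so the path is blocked at W1.
Path 5: W4 → W6 ← W5
  W6 is a collider and W6 is conditioned on, which opens it — no node blocks this path, so it is active.
Because an active path exists, W4 and W5 are not d-separated.

No — W4 and W5 are not d-separated given {W1, W3, W6, W7}.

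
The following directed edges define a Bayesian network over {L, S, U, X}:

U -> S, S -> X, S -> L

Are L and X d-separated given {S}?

The only undirected path from L to X is:
Path 1: L ← S → X
  S is a fork here and S is conditioned on, so the path is blocked at S.
All paths are blocked; L ⊥ X | {S} holds.

Yes — L and X are d-separated given {S}.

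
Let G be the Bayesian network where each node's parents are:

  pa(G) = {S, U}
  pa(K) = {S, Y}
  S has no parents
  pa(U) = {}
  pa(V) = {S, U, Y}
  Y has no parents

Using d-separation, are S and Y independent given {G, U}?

Yes — S and Y are d-separated given {G, U}.

We examine all 3 paths between S and Y:
Path 1: S → G ← U → V ← Y
  U is a fork here and U is conditioned on, so the path is blocked at U.
Path 2: S → K ← Y
  K is a collider here and neither K nor any of its descendants is conditioned on, so the collider stays closed — the path is blocked at K.
Path 3: S → V ← Y
  V is a collider here and neither V nor any of its descendants is conditioned on, so the collider stays closed — the path is blocked at V.
All paths are blocked; S ⊥ Y | {G, U} holds.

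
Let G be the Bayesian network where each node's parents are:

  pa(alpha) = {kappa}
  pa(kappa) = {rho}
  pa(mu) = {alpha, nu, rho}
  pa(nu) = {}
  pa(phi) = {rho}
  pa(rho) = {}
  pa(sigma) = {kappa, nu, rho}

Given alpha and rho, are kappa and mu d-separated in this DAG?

Yes

We examine all 5 paths between kappa and mu:
Path 1: kappa ← rho → mu
  rho is a fork here and rho is conditioned on, so the path is blocked at rho.
Path 2: kappa ← rho → sigma ← nu → mu
  rho is a fork here and rho is conditioned on, so the path is blocked at rho.
Path 3: kappa → alpha → mu
  alpha is a chain here and alpha is conditioned on, so the path is blocked at alpha.
Path 4: kappa → sigma ← nu → mu
  sigma is a collider here and neither sigma nor any of its descendants is conditioned on, so the collider stays closed — the path is blocked at sigma.
Path 5: kappa → sigma ← rho → mu
  sigma is a collider here and neither sigma nor any of its descendants is conditioned on, so the collider stays closed — the path is blocked at sigma.
Every path is blocked, so kappa and mu are d-separated given {alpha, rho}.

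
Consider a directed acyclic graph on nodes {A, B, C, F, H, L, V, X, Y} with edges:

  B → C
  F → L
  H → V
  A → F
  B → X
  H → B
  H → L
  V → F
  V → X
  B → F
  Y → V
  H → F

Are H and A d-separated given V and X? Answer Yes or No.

Enumerating the 6 paths from H to A and testing each for blocking by {V, X}:
Path 1: H → V → F ← A
  V is a chain here and V is conditioned on, so the path is blocked at V.
Path 2: H → V → X ← B → F ← A
  V is a chain here and V is conditioned on, so the path is blocked at V.
Path 3: H → B → F ← A
  F is a collider here and neither F nor any of its descendants is conditioned on, so the collider stays closed — the path is blocked at F.
Path 4: H → B → X ← V → F ← A
  V is a fork here and V is conditioned on, so the path is blocked at V.
Path 5: H → F ← A
  F is a collider here and neither F nor any of its descendants is conditioned on, so the collider stays closed — the path is blocked at F.
Path 6: H → L ← F ← A
  L is a collider here and neither L nor any of its descendants is conditioned on, so the collider stays closed — the path is blocked at L.
Since every path is blocked, d-separation holds.

Yes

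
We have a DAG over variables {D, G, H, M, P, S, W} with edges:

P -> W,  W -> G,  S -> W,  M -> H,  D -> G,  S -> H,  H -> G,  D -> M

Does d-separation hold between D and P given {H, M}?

There are 4 undirected paths between D and P; checking each against the conditioning set {H, M}:
Path 1: D → G ← W ← P
  G is a collider here and neither G nor any of its descendants is conditioned on, so the collider stays closed — the path is blocked at G.
Path 2: D → G ← H ← S → W ← P
  G is a collider here and neither G nor any of its descendants is conditioned on, so the collider stays closed — the path is blocked at G.
Path 3: D → M → H → G ← W ← P
  M is a chain here and M is conditioned on, so the path is blocked at M.
Path 4: D → M → H ← S → W ← P
  M is a chain here and M is conditioned on, so the path is blocked at M.
All paths are blocked; D ⊥ P | {H, M} holds.

Yes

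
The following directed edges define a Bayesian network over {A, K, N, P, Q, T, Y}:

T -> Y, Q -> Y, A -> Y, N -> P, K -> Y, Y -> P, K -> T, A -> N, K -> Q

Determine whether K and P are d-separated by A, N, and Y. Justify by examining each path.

We examine all 6 paths between K and P:
Path 1: K → Q → Y ← A → N → P
  A is a fork here and A is conditioned on, so the path is blocked at A.
Path 2: K → Q → Y → P
  Y is a chain here and Y is conditioned on, so the path is blocked at Y.
Path 3: K → Y ← A → N → P
  A is a fork here and A is conditioned on, so the path is blocked at A.
Path 4: K → Y → P
  Y is a chain here and Y is conditioned on, so the path is blocked at Y.
Path 5: K → T → Y ← A → N → P
  A is a fork here and A is conditioned on, so the path is blocked at A.
Path 6: K → T → Y → P
  Y is a chain here and Y is conditioned on, so the path is blocked at Y.
Since every path is blocked, d-separation holds.

Yes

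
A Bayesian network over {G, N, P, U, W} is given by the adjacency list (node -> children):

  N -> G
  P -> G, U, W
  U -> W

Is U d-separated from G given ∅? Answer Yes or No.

Enumerating the 2 paths from U to G and testing each for blocking by ∅:
Path 1: U ← P → G
  P is a fork and P is not conditioned on — no node blocks this path, so it is active.
Path 2: U → W ← P → G
  W is a collider here and neither W nor any of its descendants is conditioned on, so the collider stays closed — the path is blocked at W.
Because an active path exists, U and G are not d-separated.

No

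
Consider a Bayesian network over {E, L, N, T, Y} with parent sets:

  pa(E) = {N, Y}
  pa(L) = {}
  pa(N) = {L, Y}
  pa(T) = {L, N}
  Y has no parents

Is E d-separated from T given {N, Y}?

We examine all 4 paths between E and T:
Path 1: E ← N ← L → T
  N is a chain here and N is conditioned on, so the path is blocked at N.
Path 2: E ← N → T
  N is a fork here and N is conditioned on, so the path is blocked at N.
Path 3: E ← Y → N ← L → T
  Y is a fork here and Y is conditioned on, so the path is blocked at Y.
Path 4: E ← Y → N → T
  Y is a fork here and Y is conditioned on, so the path is blocked at Y.
Since every path is blocked, d-separation holds.

Yes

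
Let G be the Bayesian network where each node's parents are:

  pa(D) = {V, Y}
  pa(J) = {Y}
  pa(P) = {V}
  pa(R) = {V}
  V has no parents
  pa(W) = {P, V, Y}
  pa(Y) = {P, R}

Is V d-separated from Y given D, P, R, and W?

There are 6 undirected paths between V and Y; checking each against the conditioning set {D, P, R, W}:
  1. V → W ← Y — W:collider[open] ⇒ active
  2. V → W ← P → Y — W:collider[open]; P:fork[blocks] ⇒ blocked
  3. V → D ← Y — D:collider[open] ⇒ active
  4. V → R → Y — R:chain[blocks] ⇒ blocked
  5. V → P → Y — P:chain[blocks] ⇒ blocked
  6. V → P → W ← Y — P:chain[blocks]; W:collider[open] ⇒ blocked
Since the path V → W ← Y is active, V and Y are not d-separated given {D, P, R, W}.

No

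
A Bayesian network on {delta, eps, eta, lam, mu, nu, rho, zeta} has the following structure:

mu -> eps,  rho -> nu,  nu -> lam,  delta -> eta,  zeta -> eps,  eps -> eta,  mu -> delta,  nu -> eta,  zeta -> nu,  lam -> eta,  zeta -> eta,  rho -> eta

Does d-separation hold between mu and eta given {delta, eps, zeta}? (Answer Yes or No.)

There are 6 undirected paths between mu and eta; checking each against the conditioning set {delta, eps, zeta}:
Path 1: mu → delta → eta
  delta is a chain here and delta is conditioned on, so the path is blocked at delta.
Path 2: mu → eps → eta
  eps is a chain here and eps is conditioned on, so the path is blocked at eps.
Path 3: mu → eps ← zeta → eta
  zeta is a fork here and zeta is conditioned on, so the path is blocked at zeta.
Path 4: mu → eps ← zeta → nu → eta
  zeta is a fork here and zeta is conditioned on, so the path is blocked at zeta.
Path 5: mu → eps ← zeta → nu → lam → eta
  zeta is a fork here and zeta is conditioned on, so the path is blocked at zeta.
Path 6: mu → eps ← zeta → nu ← rho → eta
  zeta is a fork here and zeta is conditioned on, so the path is blocked at zeta.
All paths are blocked; mu ⊥ eta | {delta, eps, zeta} holds.

Yes — mu and eta are d-separated given {delta, eps, zeta}.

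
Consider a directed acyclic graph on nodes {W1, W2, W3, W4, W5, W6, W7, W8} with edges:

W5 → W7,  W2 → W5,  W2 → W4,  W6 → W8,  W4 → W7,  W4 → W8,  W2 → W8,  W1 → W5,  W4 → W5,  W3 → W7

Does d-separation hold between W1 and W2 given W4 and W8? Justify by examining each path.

5 paths connect W1 and W2; each must be blocked for d-separation to hold:
Path 1: W1 → W5 ← W4 → W8 ← W2
  W5 is a collider here and neither W5 nor any of its descendants is conditioned on, so the collider stays closed — the path is blocked at W5.
Path 2: W1 → W5 ← W4 ← W2
  W5 is a collider here and neither W5 nor any of its descendants is conditioned on, so the collider stays closed — the path is blocked at W5.
Path 3: W1 → W5 → W7 ← W4 → W8 ← W2
  W7 is a collider here and neither W7 nor any of its descendants is conditioned on, so the collider stays closed — the path is blocked at W7.
Path 4: W1 → W5 → W7 ← W4 ← W2
  W7 is a collider here and neither W7 nor any of its descendants is conditioned on, so the collider stays closed — the path is blocked at W7.
Path 5: W1 → W5 ← W2
  W5 is a collider here and neither W5 nor any of its descendants is conditioned on, so the collider stays closed — the path is blocked at W5.
Every path is blocked, so W1 and W2 are d-separated given {W4, W8}.

Yes — W1 and W2 are d-separated given {W4, W8}.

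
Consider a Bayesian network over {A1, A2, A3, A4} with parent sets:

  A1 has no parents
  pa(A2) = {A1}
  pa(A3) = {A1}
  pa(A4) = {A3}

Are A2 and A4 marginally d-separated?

Only one path connects A2 and A4:
Path 1: A2 ← A1 → A3 → A4
  A1 is a fork and A1 is not conditioned on; A3 is a chain and A3 is not conditioned on — no node blocks this path, so it is active.
Because an active path exists, A2 and A4 are not d-separated.

No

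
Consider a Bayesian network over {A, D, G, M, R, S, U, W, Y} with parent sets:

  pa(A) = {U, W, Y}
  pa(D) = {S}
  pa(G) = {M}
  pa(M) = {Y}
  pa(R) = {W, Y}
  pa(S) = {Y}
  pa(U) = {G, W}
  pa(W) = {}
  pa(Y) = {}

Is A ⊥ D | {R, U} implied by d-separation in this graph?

We examine all 5 paths between A and D:
Path 1: A ← W → R ← Y → S → D
  W is a fork and W is not conditioned on; R is a collider and R is conditioned on, which opens it; Y is a fork and Y is not conditioned on; S is a chain and S is not conditioned on — no node blocks this path, so it is active.
Path 2: A ← W → U ← G ← M ← Y → S → D
  W is a fork and W is not conditioned on; U is a collider and U is conditioned on, which opens it; G is a chain and G is not conditioned on; M is a chain and M is not conditioned on; Y is a fork and Y is not conditioned on; S is a chain and S is not conditioned on — no node blocks this path, so it is active.
Path 3: A ← Y → S → D
  Y is a fork and Y is not conditioned on; S is a chain and S is not conditioned on — no node blocks this path, so it is active.
Path 4: A ← U ← W → R ← Y → S → D
  U is a chain here and U is conditioned on, so the path is blocked at U.
Path 5: A ← U ← G ← M ← Y → S → D
  U is a chain here and U is conditioned on, so the path is blocked at U.
Because an active path exists, A and D are not d-separated.

No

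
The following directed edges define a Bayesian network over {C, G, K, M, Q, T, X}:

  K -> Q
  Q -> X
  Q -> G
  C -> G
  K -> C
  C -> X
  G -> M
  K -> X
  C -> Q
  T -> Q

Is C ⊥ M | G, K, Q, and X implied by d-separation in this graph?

There are 6 undirected paths between C and M; checking each against the conditioning set {G, K, Q, X}:
Path 1: C → X ← K → Q → G → M
  K is a fork here and K is conditioned on, so the path is blocked at K.
Path 2: C → X ← Q → G → M
  Q is a fork here and Q is conditioned on, so the path is blocked at Q.
Path 3: C ← K → X ← Q → G → M
  K is a fork here and K is conditioned on, so the path is blocked at K.
Path 4: C ← K → Q → G → M
  K is a fork here and K is conditioned on, so the path is blocked at K.
Path 5: C → Q → G → M
  Q is a chain here and Q is conditioned on, so the path is blocked at Q.
Path 6: C → G → M
  G is a chain here and G is conditioned on, so the path is blocked at G.
All paths are blocked; C ⊥ M | {G, K, Q, X} holds.

Yes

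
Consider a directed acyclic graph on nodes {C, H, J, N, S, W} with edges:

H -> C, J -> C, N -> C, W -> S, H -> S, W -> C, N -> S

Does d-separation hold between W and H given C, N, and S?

No — W and H are not d-separated given {C, N, S}.

Enumerating the 4 paths from W to H and testing each for blocking by {C, N, S}:
  1. W → C ← N → S ← H — C:collider[open]; N:fork[blocks]; S:collider[open] ⇒ blocked
  2. W → C ← H — C:collider[open] ⇒ active
  3. W → S ← N → C ← H — S:collider[open]; N:fork[blocks]; C:collider[open] ⇒ blocked
  4. W → S ← H — S:collider[open] ⇒ active
Since the path W → C ← H is active, W and H are not d-separated given {C, N, S}.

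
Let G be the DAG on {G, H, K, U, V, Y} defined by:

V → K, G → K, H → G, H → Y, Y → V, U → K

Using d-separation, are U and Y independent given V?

Enumerating the 2 paths from U to Y and testing each for blocking by {V}:
  1. U → K ← G ← H → Y — K:collider[blocks]; G:chain[open]; H:fork[open] ⇒ blocked
  2. U → K ← V ← Y — K:collider[blocks]; V:chain[blocks] ⇒ blocked
Every path is blocked, so U and Y are d-separated given {V}.

Yes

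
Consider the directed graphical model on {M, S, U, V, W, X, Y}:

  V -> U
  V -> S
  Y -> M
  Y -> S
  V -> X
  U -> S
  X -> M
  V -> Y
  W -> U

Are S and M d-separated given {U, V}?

No

Enumerating the 6 paths from S to M and testing each for blocking by {U, V}:
  1. S ← U ← V → X → M — U:chain[blocks]; V:fork[blocks]; X:chain[open] ⇒ blocked
  2. S ← U ← V → Y → M — U:chain[blocks]; V:fork[blocks]; Y:chain[open] ⇒ blocked
  3. S ← Y → M — Y:fork[open] ⇒ active
  4. S ← Y ← V → X → M — Y:chain[open]; V:fork[blocks]; X:chain[open] ⇒ blocked
  5. S ← V → X → M — V:fork[blocks]; X:chain[open] ⇒ blocked
  6. S ← V → Y → M — V:fork[blocks]; Y:chain[open] ⇒ blocked
Since the path S ← Y → M is active, S and M are not d-separated given {U, V}.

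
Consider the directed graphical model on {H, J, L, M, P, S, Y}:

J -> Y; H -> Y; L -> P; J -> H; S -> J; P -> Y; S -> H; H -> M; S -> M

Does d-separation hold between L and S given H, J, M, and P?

Yes

Enumerating the 6 paths from L to S and testing each for blocking by {H, J, M, P}:
Path 1: L → P → Y ← J → H → M ← S
  P is a chain here and P is conditioned on, so the path is blocked at P.
Path 2: L → P → Y ← J → H ← S
  P is a chain here and P is conditioned on, so the path is blocked at P.
Path 3: L → P → Y ← J ← S
  P is a chain here and P is conditioned on, so the path is blocked at P.
Path 4: L → P → Y ← H ← J ← S
  P is a chain here and P is conditioned on, so the path is blocked at P.
Path 5: L → P → Y ← H → M ← S
  P is a chain here and P is conditioned on, so the path is blocked at P.
Path 6: L → P → Y ← H ← S
  P is a chain here and P is conditioned on, so the path is blocked at P.
Since every path is blocked, d-separation holds.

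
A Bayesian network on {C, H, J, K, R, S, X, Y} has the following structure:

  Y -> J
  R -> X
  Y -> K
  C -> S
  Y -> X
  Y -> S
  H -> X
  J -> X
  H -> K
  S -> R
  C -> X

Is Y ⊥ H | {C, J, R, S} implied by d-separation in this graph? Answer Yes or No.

Enumerating the 5 paths from Y to H and testing each for blocking by {C, J, R, S}:
Path 1: Y → K ← H
  K is a collider here and neither K nor any of its descendants is conditioned on, so the collider stays closed — the path is blocked at K.
Path 2: Y → J → X ← H
  J is a chain here and J is conditioned on, so the path is blocked at J.
Path 3: Y → X ← H
  X is a collider here and neither X nor any of its descendants is conditioned on, so the collider stays closed — the path is blocked at X.
Path 4: Y → S → R → X ← H
  S is a chain here and S is conditioned on, so the path is blocked at S.
Path 5: Y → S ← C → X ← H
  C is a fork here and C is conditioned on, so the path is blocked at C.
All paths are blocked; Y ⊥ H | {C, J, R, S} holds.

Yes — Y and H are d-separated given {C, J, R, S}.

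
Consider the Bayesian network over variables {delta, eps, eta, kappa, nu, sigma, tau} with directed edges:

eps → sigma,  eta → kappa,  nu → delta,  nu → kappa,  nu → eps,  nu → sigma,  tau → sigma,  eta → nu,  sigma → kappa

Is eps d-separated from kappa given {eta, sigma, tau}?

We examine all 6 paths between eps and kappa:
  1. eps → sigma → kappa — sigma:chain[blocks] ⇒ blocked
  2. eps → sigma ← nu ← eta → kappa — sigma:collider[open]; nu:chain[open]; eta:fork[blocks] ⇒ blocked
  3. eps → sigma ← nu → kappa — sigma:collider[open]; nu:fork[open] ⇒ active
  4. eps ← nu ← eta → kappa — nu:chain[open]; eta:fork[blocks] ⇒ blocked
  5. eps ← nu → sigma → kappa — nu:fork[open]; sigma:chain[blocks] ⇒ blocked
  6. eps ← nu → kappa — nu:fork[open] ⇒ active
Since the path eps → sigma ← nu → kappa is active, eps and kappa are not d-separated given {eta, sigma, tau}.

No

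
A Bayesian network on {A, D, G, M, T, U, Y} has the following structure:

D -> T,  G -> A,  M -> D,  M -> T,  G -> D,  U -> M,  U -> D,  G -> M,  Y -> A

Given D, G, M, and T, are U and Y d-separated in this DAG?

6 paths connect U and Y; each must be blocked for d-separation to hold:
Path 1: U → D ← M ← G → A ← Y
  M is a chain here and M is conditioned on, so the path is blocked at M.
Path 2: U → D ← G → A ← Y
  G is a fork here and G is conditioned on, so the path is blocked at G.
Path 3: U → D → T ← M ← G → A ← Y
  D is a chain here and D is conditioned on, so the path is blocked at D.
Path 4: U → M → D ← G → A ← Y
  M is a chain here and M is conditioned on, so the path is blocked at M.
Path 5: U → M ← G → A ← Y
  G is a fork here and G is conditioned on, so the path is blocked at G.
Path 6: U → M → T ← D ← G → A ← Y
  M is a chain here and M is conditioned on, so the path is blocked at M.
All paths are blocked; U ⊥ Y | {D, G, M, T} holds.

Yes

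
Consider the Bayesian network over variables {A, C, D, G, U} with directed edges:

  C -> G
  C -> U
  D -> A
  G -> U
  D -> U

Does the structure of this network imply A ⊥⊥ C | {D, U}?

2 paths connect A and C; each must be blocked for d-separation to hold:
  1. A ← D → U ← G ← C — D:fork[blocks]; U:collider[open]; G:chain[open] ⇒ blocked
  2. A ← D → U ← C — D:fork[blocks]; U:collider[open] ⇒ blocked
Since every path is blocked, d-separation holds.

Yes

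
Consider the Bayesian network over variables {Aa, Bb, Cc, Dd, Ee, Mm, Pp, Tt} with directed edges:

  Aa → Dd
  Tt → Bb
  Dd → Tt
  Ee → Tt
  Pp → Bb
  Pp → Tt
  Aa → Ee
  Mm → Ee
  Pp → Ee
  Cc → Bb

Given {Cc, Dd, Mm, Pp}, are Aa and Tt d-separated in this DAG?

Enumerating the 4 paths from Aa to Tt and testing each for blocking by {Cc, Dd, Mm, Pp}:
  1. Aa → Ee ← Pp → Bb ← Tt — Ee:collider[blocks]; Pp:fork[blocks]; Bb:collider[blocks] ⇒ blocked
  2. Aa → Ee ← Pp → Tt — Ee:collider[blocks]; Pp:fork[blocks] ⇒ blocked
  3. Aa → Ee → Tt — Ee:chain[open] ⇒ active
  4. Aa → Dd → Tt — Dd:chain[blocks] ⇒ blocked
At least one path is unblocked, so d-separation fails.

No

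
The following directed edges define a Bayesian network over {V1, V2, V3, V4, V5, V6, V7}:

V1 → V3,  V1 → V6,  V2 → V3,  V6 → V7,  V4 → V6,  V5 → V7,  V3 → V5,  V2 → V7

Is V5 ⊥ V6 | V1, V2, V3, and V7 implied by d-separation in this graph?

No

We examine all 4 paths between V5 and V6:
  1. V5 → V7 ← V2 → V3 ← V1 → V6 — V7:collider[open]; V2:fork[blocks]; V3:collider[open]; V1:fork[blocks] ⇒ blocked
  2. V5 → V7 ← V6 — V7:collider[open] ⇒ active
  3. V5 ← V3 ← V2 → V7 ← V6 — V3:chain[blocks]; V2:fork[blocks]; V7:collider[open] ⇒ blocked
  4. V5 ← V3 ← V1 → V6 — V3:chain[blocks]; V1:fork[blocks] ⇒ blocked
Since the path V5 → V7 ← V6 is active, V5 and V6 are not d-separated given {V1, V2, V3, V7}.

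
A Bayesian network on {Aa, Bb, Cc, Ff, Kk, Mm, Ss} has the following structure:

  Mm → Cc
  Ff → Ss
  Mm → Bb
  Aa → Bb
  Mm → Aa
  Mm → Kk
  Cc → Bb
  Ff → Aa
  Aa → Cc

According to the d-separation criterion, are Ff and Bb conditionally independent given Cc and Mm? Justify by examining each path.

We examine all 5 paths between Ff and Bb:
  1. Ff → Aa ← Mm → Bb — Aa:collider[open]; Mm:fork[blocks] ⇒ blocked
  2. Ff → Aa ← Mm → Cc → Bb — Aa:collider[open]; Mm:fork[blocks]; Cc:chain[blocks] ⇒ blocked
  3. Ff → Aa → Bb — Aa:chain[open] ⇒ active
  4. Ff → Aa → Cc ← Mm → Bb — Aa:chain[open]; Cc:collider[open]; Mm:fork[blocks] ⇒ blocked
  5. Ff → Aa → Cc → Bb — Aa:chain[open]; Cc:chain[blocks] ⇒ blocked
At least one path is unblocked, so d-separation fails.

No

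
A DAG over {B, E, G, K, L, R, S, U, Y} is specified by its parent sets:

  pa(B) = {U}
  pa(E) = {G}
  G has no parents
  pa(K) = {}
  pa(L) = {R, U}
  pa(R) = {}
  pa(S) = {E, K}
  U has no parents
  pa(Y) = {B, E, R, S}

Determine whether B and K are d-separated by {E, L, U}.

Yes

4 paths connect B and K; each must be blocked for d-separation to hold:
Path 1: B ← U → L ← R → Y ← S ← K
  U is a fork here and U is conditioned on, so the path is blocked at U.
Path 2: B ← U → L ← R → Y ← E → S ← K
  U is a fork here and U is conditioned on, so the path is blocked at U.
Path 3: B → Y ← S ← K
  Y is a collider here and neither Y nor any of its descendants is conditioned on, so the collider stays closed — the path is blocked at Y.
Path 4: B → Y ← E → S ← K
  Y is a collider here and neither Y nor any of its descendants is conditioned on, so the collider stays closed — the path is blocked at Y.
Every path is blocked, so B and K are d-separated given {E, L, U}.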